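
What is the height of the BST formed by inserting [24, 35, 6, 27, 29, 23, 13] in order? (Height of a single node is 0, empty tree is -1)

Insertion order: [24, 35, 6, 27, 29, 23, 13]
Tree (level-order array): [24, 6, 35, None, 23, 27, None, 13, None, None, 29]
Compute height bottom-up (empty subtree = -1):
  height(13) = 1 + max(-1, -1) = 0
  height(23) = 1 + max(0, -1) = 1
  height(6) = 1 + max(-1, 1) = 2
  height(29) = 1 + max(-1, -1) = 0
  height(27) = 1 + max(-1, 0) = 1
  height(35) = 1 + max(1, -1) = 2
  height(24) = 1 + max(2, 2) = 3
Height = 3


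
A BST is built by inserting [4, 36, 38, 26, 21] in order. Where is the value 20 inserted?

Starting tree (level order): [4, None, 36, 26, 38, 21]
Insertion path: 4 -> 36 -> 26 -> 21
Result: insert 20 as left child of 21
Final tree (level order): [4, None, 36, 26, 38, 21, None, None, None, 20]


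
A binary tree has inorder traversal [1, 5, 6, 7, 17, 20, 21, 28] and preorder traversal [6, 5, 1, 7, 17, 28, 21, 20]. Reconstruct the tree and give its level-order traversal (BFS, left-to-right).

Inorder:  [1, 5, 6, 7, 17, 20, 21, 28]
Preorder: [6, 5, 1, 7, 17, 28, 21, 20]
Algorithm: preorder visits root first, so consume preorder in order;
for each root, split the current inorder slice at that value into
left-subtree inorder and right-subtree inorder, then recurse.
Recursive splits:
  root=6; inorder splits into left=[1, 5], right=[7, 17, 20, 21, 28]
  root=5; inorder splits into left=[1], right=[]
  root=1; inorder splits into left=[], right=[]
  root=7; inorder splits into left=[], right=[17, 20, 21, 28]
  root=17; inorder splits into left=[], right=[20, 21, 28]
  root=28; inorder splits into left=[20, 21], right=[]
  root=21; inorder splits into left=[20], right=[]
  root=20; inorder splits into left=[], right=[]
Reconstructed level-order: [6, 5, 7, 1, 17, 28, 21, 20]


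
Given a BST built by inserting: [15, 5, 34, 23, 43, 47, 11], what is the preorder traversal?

Tree insertion order: [15, 5, 34, 23, 43, 47, 11]
Tree (level-order array): [15, 5, 34, None, 11, 23, 43, None, None, None, None, None, 47]
Preorder traversal: [15, 5, 11, 34, 23, 43, 47]


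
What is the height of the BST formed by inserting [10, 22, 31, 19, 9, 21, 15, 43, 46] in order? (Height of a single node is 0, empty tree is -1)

Insertion order: [10, 22, 31, 19, 9, 21, 15, 43, 46]
Tree (level-order array): [10, 9, 22, None, None, 19, 31, 15, 21, None, 43, None, None, None, None, None, 46]
Compute height bottom-up (empty subtree = -1):
  height(9) = 1 + max(-1, -1) = 0
  height(15) = 1 + max(-1, -1) = 0
  height(21) = 1 + max(-1, -1) = 0
  height(19) = 1 + max(0, 0) = 1
  height(46) = 1 + max(-1, -1) = 0
  height(43) = 1 + max(-1, 0) = 1
  height(31) = 1 + max(-1, 1) = 2
  height(22) = 1 + max(1, 2) = 3
  height(10) = 1 + max(0, 3) = 4
Height = 4


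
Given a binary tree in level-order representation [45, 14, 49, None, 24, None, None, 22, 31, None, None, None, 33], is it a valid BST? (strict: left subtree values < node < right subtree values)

Level-order array: [45, 14, 49, None, 24, None, None, 22, 31, None, None, None, 33]
Validate using subtree bounds (lo, hi): at each node, require lo < value < hi,
then recurse left with hi=value and right with lo=value.
Preorder trace (stopping at first violation):
  at node 45 with bounds (-inf, +inf): OK
  at node 14 with bounds (-inf, 45): OK
  at node 24 with bounds (14, 45): OK
  at node 22 with bounds (14, 24): OK
  at node 31 with bounds (24, 45): OK
  at node 33 with bounds (31, 45): OK
  at node 49 with bounds (45, +inf): OK
No violation found at any node.
Result: Valid BST


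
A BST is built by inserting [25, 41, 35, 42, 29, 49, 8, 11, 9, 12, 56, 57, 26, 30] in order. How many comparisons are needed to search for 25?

Search path for 25: 25
Found: True
Comparisons: 1


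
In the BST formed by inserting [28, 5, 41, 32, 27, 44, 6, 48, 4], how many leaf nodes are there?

Tree built from: [28, 5, 41, 32, 27, 44, 6, 48, 4]
Tree (level-order array): [28, 5, 41, 4, 27, 32, 44, None, None, 6, None, None, None, None, 48]
Rule: A leaf has 0 children.
Per-node child counts:
  node 28: 2 child(ren)
  node 5: 2 child(ren)
  node 4: 0 child(ren)
  node 27: 1 child(ren)
  node 6: 0 child(ren)
  node 41: 2 child(ren)
  node 32: 0 child(ren)
  node 44: 1 child(ren)
  node 48: 0 child(ren)
Matching nodes: [4, 6, 32, 48]
Count of leaf nodes: 4


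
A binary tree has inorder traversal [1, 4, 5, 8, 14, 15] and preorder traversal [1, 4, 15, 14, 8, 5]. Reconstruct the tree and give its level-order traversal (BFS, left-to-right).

Inorder:  [1, 4, 5, 8, 14, 15]
Preorder: [1, 4, 15, 14, 8, 5]
Algorithm: preorder visits root first, so consume preorder in order;
for each root, split the current inorder slice at that value into
left-subtree inorder and right-subtree inorder, then recurse.
Recursive splits:
  root=1; inorder splits into left=[], right=[4, 5, 8, 14, 15]
  root=4; inorder splits into left=[], right=[5, 8, 14, 15]
  root=15; inorder splits into left=[5, 8, 14], right=[]
  root=14; inorder splits into left=[5, 8], right=[]
  root=8; inorder splits into left=[5], right=[]
  root=5; inorder splits into left=[], right=[]
Reconstructed level-order: [1, 4, 15, 14, 8, 5]


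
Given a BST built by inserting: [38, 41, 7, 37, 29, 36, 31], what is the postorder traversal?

Tree insertion order: [38, 41, 7, 37, 29, 36, 31]
Tree (level-order array): [38, 7, 41, None, 37, None, None, 29, None, None, 36, 31]
Postorder traversal: [31, 36, 29, 37, 7, 41, 38]


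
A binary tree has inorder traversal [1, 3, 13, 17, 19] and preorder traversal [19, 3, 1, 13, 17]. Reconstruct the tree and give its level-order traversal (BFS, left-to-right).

Inorder:  [1, 3, 13, 17, 19]
Preorder: [19, 3, 1, 13, 17]
Algorithm: preorder visits root first, so consume preorder in order;
for each root, split the current inorder slice at that value into
left-subtree inorder and right-subtree inorder, then recurse.
Recursive splits:
  root=19; inorder splits into left=[1, 3, 13, 17], right=[]
  root=3; inorder splits into left=[1], right=[13, 17]
  root=1; inorder splits into left=[], right=[]
  root=13; inorder splits into left=[], right=[17]
  root=17; inorder splits into left=[], right=[]
Reconstructed level-order: [19, 3, 1, 13, 17]


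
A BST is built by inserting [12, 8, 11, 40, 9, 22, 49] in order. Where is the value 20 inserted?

Starting tree (level order): [12, 8, 40, None, 11, 22, 49, 9]
Insertion path: 12 -> 40 -> 22
Result: insert 20 as left child of 22
Final tree (level order): [12, 8, 40, None, 11, 22, 49, 9, None, 20]


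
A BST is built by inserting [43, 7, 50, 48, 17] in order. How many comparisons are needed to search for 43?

Search path for 43: 43
Found: True
Comparisons: 1


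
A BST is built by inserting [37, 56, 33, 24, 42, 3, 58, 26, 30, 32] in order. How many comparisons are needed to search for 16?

Search path for 16: 37 -> 33 -> 24 -> 3
Found: False
Comparisons: 4


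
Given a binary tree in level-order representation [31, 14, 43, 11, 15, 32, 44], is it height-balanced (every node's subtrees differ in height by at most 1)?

Tree (level-order array): [31, 14, 43, 11, 15, 32, 44]
Definition: a tree is height-balanced if, at every node, |h(left) - h(right)| <= 1 (empty subtree has height -1).
Bottom-up per-node check:
  node 11: h_left=-1, h_right=-1, diff=0 [OK], height=0
  node 15: h_left=-1, h_right=-1, diff=0 [OK], height=0
  node 14: h_left=0, h_right=0, diff=0 [OK], height=1
  node 32: h_left=-1, h_right=-1, diff=0 [OK], height=0
  node 44: h_left=-1, h_right=-1, diff=0 [OK], height=0
  node 43: h_left=0, h_right=0, diff=0 [OK], height=1
  node 31: h_left=1, h_right=1, diff=0 [OK], height=2
All nodes satisfy the balance condition.
Result: Balanced


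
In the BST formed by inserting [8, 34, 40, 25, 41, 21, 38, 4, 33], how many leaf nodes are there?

Tree built from: [8, 34, 40, 25, 41, 21, 38, 4, 33]
Tree (level-order array): [8, 4, 34, None, None, 25, 40, 21, 33, 38, 41]
Rule: A leaf has 0 children.
Per-node child counts:
  node 8: 2 child(ren)
  node 4: 0 child(ren)
  node 34: 2 child(ren)
  node 25: 2 child(ren)
  node 21: 0 child(ren)
  node 33: 0 child(ren)
  node 40: 2 child(ren)
  node 38: 0 child(ren)
  node 41: 0 child(ren)
Matching nodes: [4, 21, 33, 38, 41]
Count of leaf nodes: 5


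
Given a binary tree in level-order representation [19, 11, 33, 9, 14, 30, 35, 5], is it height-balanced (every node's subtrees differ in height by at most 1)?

Tree (level-order array): [19, 11, 33, 9, 14, 30, 35, 5]
Definition: a tree is height-balanced if, at every node, |h(left) - h(right)| <= 1 (empty subtree has height -1).
Bottom-up per-node check:
  node 5: h_left=-1, h_right=-1, diff=0 [OK], height=0
  node 9: h_left=0, h_right=-1, diff=1 [OK], height=1
  node 14: h_left=-1, h_right=-1, diff=0 [OK], height=0
  node 11: h_left=1, h_right=0, diff=1 [OK], height=2
  node 30: h_left=-1, h_right=-1, diff=0 [OK], height=0
  node 35: h_left=-1, h_right=-1, diff=0 [OK], height=0
  node 33: h_left=0, h_right=0, diff=0 [OK], height=1
  node 19: h_left=2, h_right=1, diff=1 [OK], height=3
All nodes satisfy the balance condition.
Result: Balanced


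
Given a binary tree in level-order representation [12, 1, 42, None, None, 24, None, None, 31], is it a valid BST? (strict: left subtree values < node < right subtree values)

Level-order array: [12, 1, 42, None, None, 24, None, None, 31]
Validate using subtree bounds (lo, hi): at each node, require lo < value < hi,
then recurse left with hi=value and right with lo=value.
Preorder trace (stopping at first violation):
  at node 12 with bounds (-inf, +inf): OK
  at node 1 with bounds (-inf, 12): OK
  at node 42 with bounds (12, +inf): OK
  at node 24 with bounds (12, 42): OK
  at node 31 with bounds (24, 42): OK
No violation found at any node.
Result: Valid BST


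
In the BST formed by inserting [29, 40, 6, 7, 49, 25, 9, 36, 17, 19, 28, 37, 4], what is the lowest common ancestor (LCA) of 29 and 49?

Tree insertion order: [29, 40, 6, 7, 49, 25, 9, 36, 17, 19, 28, 37, 4]
Tree (level-order array): [29, 6, 40, 4, 7, 36, 49, None, None, None, 25, None, 37, None, None, 9, 28, None, None, None, 17, None, None, None, 19]
In a BST, the LCA of p=29, q=49 is the first node v on the
root-to-leaf path with p <= v <= q (go left if both < v, right if both > v).
Walk from root:
  at 29: 29 <= 29 <= 49, this is the LCA
LCA = 29


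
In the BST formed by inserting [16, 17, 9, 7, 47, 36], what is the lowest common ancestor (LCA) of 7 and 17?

Tree insertion order: [16, 17, 9, 7, 47, 36]
Tree (level-order array): [16, 9, 17, 7, None, None, 47, None, None, 36]
In a BST, the LCA of p=7, q=17 is the first node v on the
root-to-leaf path with p <= v <= q (go left if both < v, right if both > v).
Walk from root:
  at 16: 7 <= 16 <= 17, this is the LCA
LCA = 16


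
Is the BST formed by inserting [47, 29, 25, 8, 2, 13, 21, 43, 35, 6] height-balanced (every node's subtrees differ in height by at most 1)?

Tree (level-order array): [47, 29, None, 25, 43, 8, None, 35, None, 2, 13, None, None, None, 6, None, 21]
Definition: a tree is height-balanced if, at every node, |h(left) - h(right)| <= 1 (empty subtree has height -1).
Bottom-up per-node check:
  node 6: h_left=-1, h_right=-1, diff=0 [OK], height=0
  node 2: h_left=-1, h_right=0, diff=1 [OK], height=1
  node 21: h_left=-1, h_right=-1, diff=0 [OK], height=0
  node 13: h_left=-1, h_right=0, diff=1 [OK], height=1
  node 8: h_left=1, h_right=1, diff=0 [OK], height=2
  node 25: h_left=2, h_right=-1, diff=3 [FAIL (|2--1|=3 > 1)], height=3
  node 35: h_left=-1, h_right=-1, diff=0 [OK], height=0
  node 43: h_left=0, h_right=-1, diff=1 [OK], height=1
  node 29: h_left=3, h_right=1, diff=2 [FAIL (|3-1|=2 > 1)], height=4
  node 47: h_left=4, h_right=-1, diff=5 [FAIL (|4--1|=5 > 1)], height=5
Node 25 violates the condition: |2 - -1| = 3 > 1.
Result: Not balanced


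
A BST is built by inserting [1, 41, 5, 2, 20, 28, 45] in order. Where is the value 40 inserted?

Starting tree (level order): [1, None, 41, 5, 45, 2, 20, None, None, None, None, None, 28]
Insertion path: 1 -> 41 -> 5 -> 20 -> 28
Result: insert 40 as right child of 28
Final tree (level order): [1, None, 41, 5, 45, 2, 20, None, None, None, None, None, 28, None, 40]


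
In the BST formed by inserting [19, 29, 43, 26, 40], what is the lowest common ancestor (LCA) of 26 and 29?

Tree insertion order: [19, 29, 43, 26, 40]
Tree (level-order array): [19, None, 29, 26, 43, None, None, 40]
In a BST, the LCA of p=26, q=29 is the first node v on the
root-to-leaf path with p <= v <= q (go left if both < v, right if both > v).
Walk from root:
  at 19: both 26 and 29 > 19, go right
  at 29: 26 <= 29 <= 29, this is the LCA
LCA = 29


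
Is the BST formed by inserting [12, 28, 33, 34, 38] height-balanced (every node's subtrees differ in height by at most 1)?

Tree (level-order array): [12, None, 28, None, 33, None, 34, None, 38]
Definition: a tree is height-balanced if, at every node, |h(left) - h(right)| <= 1 (empty subtree has height -1).
Bottom-up per-node check:
  node 38: h_left=-1, h_right=-1, diff=0 [OK], height=0
  node 34: h_left=-1, h_right=0, diff=1 [OK], height=1
  node 33: h_left=-1, h_right=1, diff=2 [FAIL (|-1-1|=2 > 1)], height=2
  node 28: h_left=-1, h_right=2, diff=3 [FAIL (|-1-2|=3 > 1)], height=3
  node 12: h_left=-1, h_right=3, diff=4 [FAIL (|-1-3|=4 > 1)], height=4
Node 33 violates the condition: |-1 - 1| = 2 > 1.
Result: Not balanced


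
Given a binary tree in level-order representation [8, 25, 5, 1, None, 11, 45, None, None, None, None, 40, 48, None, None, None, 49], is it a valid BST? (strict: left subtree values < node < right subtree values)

Level-order array: [8, 25, 5, 1, None, 11, 45, None, None, None, None, 40, 48, None, None, None, 49]
Validate using subtree bounds (lo, hi): at each node, require lo < value < hi,
then recurse left with hi=value and right with lo=value.
Preorder trace (stopping at first violation):
  at node 8 with bounds (-inf, +inf): OK
  at node 25 with bounds (-inf, 8): VIOLATION
Node 25 violates its bound: not (-inf < 25 < 8).
Result: Not a valid BST


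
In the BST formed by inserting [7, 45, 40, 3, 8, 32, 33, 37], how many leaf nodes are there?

Tree built from: [7, 45, 40, 3, 8, 32, 33, 37]
Tree (level-order array): [7, 3, 45, None, None, 40, None, 8, None, None, 32, None, 33, None, 37]
Rule: A leaf has 0 children.
Per-node child counts:
  node 7: 2 child(ren)
  node 3: 0 child(ren)
  node 45: 1 child(ren)
  node 40: 1 child(ren)
  node 8: 1 child(ren)
  node 32: 1 child(ren)
  node 33: 1 child(ren)
  node 37: 0 child(ren)
Matching nodes: [3, 37]
Count of leaf nodes: 2


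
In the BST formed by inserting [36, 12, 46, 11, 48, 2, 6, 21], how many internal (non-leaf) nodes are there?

Tree built from: [36, 12, 46, 11, 48, 2, 6, 21]
Tree (level-order array): [36, 12, 46, 11, 21, None, 48, 2, None, None, None, None, None, None, 6]
Rule: An internal node has at least one child.
Per-node child counts:
  node 36: 2 child(ren)
  node 12: 2 child(ren)
  node 11: 1 child(ren)
  node 2: 1 child(ren)
  node 6: 0 child(ren)
  node 21: 0 child(ren)
  node 46: 1 child(ren)
  node 48: 0 child(ren)
Matching nodes: [36, 12, 11, 2, 46]
Count of internal (non-leaf) nodes: 5


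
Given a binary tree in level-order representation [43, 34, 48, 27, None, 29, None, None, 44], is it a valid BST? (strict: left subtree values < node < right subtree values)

Level-order array: [43, 34, 48, 27, None, 29, None, None, 44]
Validate using subtree bounds (lo, hi): at each node, require lo < value < hi,
then recurse left with hi=value and right with lo=value.
Preorder trace (stopping at first violation):
  at node 43 with bounds (-inf, +inf): OK
  at node 34 with bounds (-inf, 43): OK
  at node 27 with bounds (-inf, 34): OK
  at node 44 with bounds (27, 34): VIOLATION
Node 44 violates its bound: not (27 < 44 < 34).
Result: Not a valid BST


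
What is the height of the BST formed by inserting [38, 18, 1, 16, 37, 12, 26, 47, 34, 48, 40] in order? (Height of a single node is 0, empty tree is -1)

Insertion order: [38, 18, 1, 16, 37, 12, 26, 47, 34, 48, 40]
Tree (level-order array): [38, 18, 47, 1, 37, 40, 48, None, 16, 26, None, None, None, None, None, 12, None, None, 34]
Compute height bottom-up (empty subtree = -1):
  height(12) = 1 + max(-1, -1) = 0
  height(16) = 1 + max(0, -1) = 1
  height(1) = 1 + max(-1, 1) = 2
  height(34) = 1 + max(-1, -1) = 0
  height(26) = 1 + max(-1, 0) = 1
  height(37) = 1 + max(1, -1) = 2
  height(18) = 1 + max(2, 2) = 3
  height(40) = 1 + max(-1, -1) = 0
  height(48) = 1 + max(-1, -1) = 0
  height(47) = 1 + max(0, 0) = 1
  height(38) = 1 + max(3, 1) = 4
Height = 4


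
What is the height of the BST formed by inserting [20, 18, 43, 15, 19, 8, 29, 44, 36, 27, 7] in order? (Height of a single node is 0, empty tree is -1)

Insertion order: [20, 18, 43, 15, 19, 8, 29, 44, 36, 27, 7]
Tree (level-order array): [20, 18, 43, 15, 19, 29, 44, 8, None, None, None, 27, 36, None, None, 7]
Compute height bottom-up (empty subtree = -1):
  height(7) = 1 + max(-1, -1) = 0
  height(8) = 1 + max(0, -1) = 1
  height(15) = 1 + max(1, -1) = 2
  height(19) = 1 + max(-1, -1) = 0
  height(18) = 1 + max(2, 0) = 3
  height(27) = 1 + max(-1, -1) = 0
  height(36) = 1 + max(-1, -1) = 0
  height(29) = 1 + max(0, 0) = 1
  height(44) = 1 + max(-1, -1) = 0
  height(43) = 1 + max(1, 0) = 2
  height(20) = 1 + max(3, 2) = 4
Height = 4


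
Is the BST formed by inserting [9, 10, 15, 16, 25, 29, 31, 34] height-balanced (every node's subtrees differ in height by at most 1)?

Tree (level-order array): [9, None, 10, None, 15, None, 16, None, 25, None, 29, None, 31, None, 34]
Definition: a tree is height-balanced if, at every node, |h(left) - h(right)| <= 1 (empty subtree has height -1).
Bottom-up per-node check:
  node 34: h_left=-1, h_right=-1, diff=0 [OK], height=0
  node 31: h_left=-1, h_right=0, diff=1 [OK], height=1
  node 29: h_left=-1, h_right=1, diff=2 [FAIL (|-1-1|=2 > 1)], height=2
  node 25: h_left=-1, h_right=2, diff=3 [FAIL (|-1-2|=3 > 1)], height=3
  node 16: h_left=-1, h_right=3, diff=4 [FAIL (|-1-3|=4 > 1)], height=4
  node 15: h_left=-1, h_right=4, diff=5 [FAIL (|-1-4|=5 > 1)], height=5
  node 10: h_left=-1, h_right=5, diff=6 [FAIL (|-1-5|=6 > 1)], height=6
  node 9: h_left=-1, h_right=6, diff=7 [FAIL (|-1-6|=7 > 1)], height=7
Node 29 violates the condition: |-1 - 1| = 2 > 1.
Result: Not balanced


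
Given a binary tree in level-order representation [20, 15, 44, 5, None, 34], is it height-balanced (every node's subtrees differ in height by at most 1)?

Tree (level-order array): [20, 15, 44, 5, None, 34]
Definition: a tree is height-balanced if, at every node, |h(left) - h(right)| <= 1 (empty subtree has height -1).
Bottom-up per-node check:
  node 5: h_left=-1, h_right=-1, diff=0 [OK], height=0
  node 15: h_left=0, h_right=-1, diff=1 [OK], height=1
  node 34: h_left=-1, h_right=-1, diff=0 [OK], height=0
  node 44: h_left=0, h_right=-1, diff=1 [OK], height=1
  node 20: h_left=1, h_right=1, diff=0 [OK], height=2
All nodes satisfy the balance condition.
Result: Balanced


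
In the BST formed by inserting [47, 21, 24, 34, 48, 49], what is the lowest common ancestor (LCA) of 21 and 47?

Tree insertion order: [47, 21, 24, 34, 48, 49]
Tree (level-order array): [47, 21, 48, None, 24, None, 49, None, 34]
In a BST, the LCA of p=21, q=47 is the first node v on the
root-to-leaf path with p <= v <= q (go left if both < v, right if both > v).
Walk from root:
  at 47: 21 <= 47 <= 47, this is the LCA
LCA = 47


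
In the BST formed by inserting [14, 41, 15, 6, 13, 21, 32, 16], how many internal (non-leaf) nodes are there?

Tree built from: [14, 41, 15, 6, 13, 21, 32, 16]
Tree (level-order array): [14, 6, 41, None, 13, 15, None, None, None, None, 21, 16, 32]
Rule: An internal node has at least one child.
Per-node child counts:
  node 14: 2 child(ren)
  node 6: 1 child(ren)
  node 13: 0 child(ren)
  node 41: 1 child(ren)
  node 15: 1 child(ren)
  node 21: 2 child(ren)
  node 16: 0 child(ren)
  node 32: 0 child(ren)
Matching nodes: [14, 6, 41, 15, 21]
Count of internal (non-leaf) nodes: 5


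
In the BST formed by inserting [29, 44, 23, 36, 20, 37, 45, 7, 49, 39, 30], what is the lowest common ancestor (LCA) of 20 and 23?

Tree insertion order: [29, 44, 23, 36, 20, 37, 45, 7, 49, 39, 30]
Tree (level-order array): [29, 23, 44, 20, None, 36, 45, 7, None, 30, 37, None, 49, None, None, None, None, None, 39]
In a BST, the LCA of p=20, q=23 is the first node v on the
root-to-leaf path with p <= v <= q (go left if both < v, right if both > v).
Walk from root:
  at 29: both 20 and 23 < 29, go left
  at 23: 20 <= 23 <= 23, this is the LCA
LCA = 23


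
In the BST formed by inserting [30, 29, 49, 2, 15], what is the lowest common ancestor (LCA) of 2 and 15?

Tree insertion order: [30, 29, 49, 2, 15]
Tree (level-order array): [30, 29, 49, 2, None, None, None, None, 15]
In a BST, the LCA of p=2, q=15 is the first node v on the
root-to-leaf path with p <= v <= q (go left if both < v, right if both > v).
Walk from root:
  at 30: both 2 and 15 < 30, go left
  at 29: both 2 and 15 < 29, go left
  at 2: 2 <= 2 <= 15, this is the LCA
LCA = 2


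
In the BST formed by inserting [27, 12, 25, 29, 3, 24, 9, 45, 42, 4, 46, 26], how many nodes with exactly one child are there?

Tree built from: [27, 12, 25, 29, 3, 24, 9, 45, 42, 4, 46, 26]
Tree (level-order array): [27, 12, 29, 3, 25, None, 45, None, 9, 24, 26, 42, 46, 4]
Rule: These are nodes with exactly 1 non-null child.
Per-node child counts:
  node 27: 2 child(ren)
  node 12: 2 child(ren)
  node 3: 1 child(ren)
  node 9: 1 child(ren)
  node 4: 0 child(ren)
  node 25: 2 child(ren)
  node 24: 0 child(ren)
  node 26: 0 child(ren)
  node 29: 1 child(ren)
  node 45: 2 child(ren)
  node 42: 0 child(ren)
  node 46: 0 child(ren)
Matching nodes: [3, 9, 29]
Count of nodes with exactly one child: 3


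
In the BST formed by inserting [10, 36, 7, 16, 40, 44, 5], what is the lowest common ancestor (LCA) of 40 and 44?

Tree insertion order: [10, 36, 7, 16, 40, 44, 5]
Tree (level-order array): [10, 7, 36, 5, None, 16, 40, None, None, None, None, None, 44]
In a BST, the LCA of p=40, q=44 is the first node v on the
root-to-leaf path with p <= v <= q (go left if both < v, right if both > v).
Walk from root:
  at 10: both 40 and 44 > 10, go right
  at 36: both 40 and 44 > 36, go right
  at 40: 40 <= 40 <= 44, this is the LCA
LCA = 40


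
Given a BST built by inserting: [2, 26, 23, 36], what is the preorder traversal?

Tree insertion order: [2, 26, 23, 36]
Tree (level-order array): [2, None, 26, 23, 36]
Preorder traversal: [2, 26, 23, 36]


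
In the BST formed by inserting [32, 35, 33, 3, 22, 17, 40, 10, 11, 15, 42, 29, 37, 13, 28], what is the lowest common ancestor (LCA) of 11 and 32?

Tree insertion order: [32, 35, 33, 3, 22, 17, 40, 10, 11, 15, 42, 29, 37, 13, 28]
Tree (level-order array): [32, 3, 35, None, 22, 33, 40, 17, 29, None, None, 37, 42, 10, None, 28, None, None, None, None, None, None, 11, None, None, None, 15, 13]
In a BST, the LCA of p=11, q=32 is the first node v on the
root-to-leaf path with p <= v <= q (go left if both < v, right if both > v).
Walk from root:
  at 32: 11 <= 32 <= 32, this is the LCA
LCA = 32


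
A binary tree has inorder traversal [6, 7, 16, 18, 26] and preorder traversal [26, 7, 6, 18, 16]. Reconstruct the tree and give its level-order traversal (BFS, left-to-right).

Inorder:  [6, 7, 16, 18, 26]
Preorder: [26, 7, 6, 18, 16]
Algorithm: preorder visits root first, so consume preorder in order;
for each root, split the current inorder slice at that value into
left-subtree inorder and right-subtree inorder, then recurse.
Recursive splits:
  root=26; inorder splits into left=[6, 7, 16, 18], right=[]
  root=7; inorder splits into left=[6], right=[16, 18]
  root=6; inorder splits into left=[], right=[]
  root=18; inorder splits into left=[16], right=[]
  root=16; inorder splits into left=[], right=[]
Reconstructed level-order: [26, 7, 6, 18, 16]


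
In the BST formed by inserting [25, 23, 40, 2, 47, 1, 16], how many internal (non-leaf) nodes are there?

Tree built from: [25, 23, 40, 2, 47, 1, 16]
Tree (level-order array): [25, 23, 40, 2, None, None, 47, 1, 16]
Rule: An internal node has at least one child.
Per-node child counts:
  node 25: 2 child(ren)
  node 23: 1 child(ren)
  node 2: 2 child(ren)
  node 1: 0 child(ren)
  node 16: 0 child(ren)
  node 40: 1 child(ren)
  node 47: 0 child(ren)
Matching nodes: [25, 23, 2, 40]
Count of internal (non-leaf) nodes: 4


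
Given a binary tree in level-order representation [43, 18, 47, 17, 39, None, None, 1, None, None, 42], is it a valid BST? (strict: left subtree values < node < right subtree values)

Level-order array: [43, 18, 47, 17, 39, None, None, 1, None, None, 42]
Validate using subtree bounds (lo, hi): at each node, require lo < value < hi,
then recurse left with hi=value and right with lo=value.
Preorder trace (stopping at first violation):
  at node 43 with bounds (-inf, +inf): OK
  at node 18 with bounds (-inf, 43): OK
  at node 17 with bounds (-inf, 18): OK
  at node 1 with bounds (-inf, 17): OK
  at node 39 with bounds (18, 43): OK
  at node 42 with bounds (39, 43): OK
  at node 47 with bounds (43, +inf): OK
No violation found at any node.
Result: Valid BST


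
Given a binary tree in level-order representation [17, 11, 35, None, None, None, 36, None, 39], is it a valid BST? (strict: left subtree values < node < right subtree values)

Level-order array: [17, 11, 35, None, None, None, 36, None, 39]
Validate using subtree bounds (lo, hi): at each node, require lo < value < hi,
then recurse left with hi=value and right with lo=value.
Preorder trace (stopping at first violation):
  at node 17 with bounds (-inf, +inf): OK
  at node 11 with bounds (-inf, 17): OK
  at node 35 with bounds (17, +inf): OK
  at node 36 with bounds (35, +inf): OK
  at node 39 with bounds (36, +inf): OK
No violation found at any node.
Result: Valid BST


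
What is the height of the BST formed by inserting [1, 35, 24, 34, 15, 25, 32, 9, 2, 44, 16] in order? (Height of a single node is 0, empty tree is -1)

Insertion order: [1, 35, 24, 34, 15, 25, 32, 9, 2, 44, 16]
Tree (level-order array): [1, None, 35, 24, 44, 15, 34, None, None, 9, 16, 25, None, 2, None, None, None, None, 32]
Compute height bottom-up (empty subtree = -1):
  height(2) = 1 + max(-1, -1) = 0
  height(9) = 1 + max(0, -1) = 1
  height(16) = 1 + max(-1, -1) = 0
  height(15) = 1 + max(1, 0) = 2
  height(32) = 1 + max(-1, -1) = 0
  height(25) = 1 + max(-1, 0) = 1
  height(34) = 1 + max(1, -1) = 2
  height(24) = 1 + max(2, 2) = 3
  height(44) = 1 + max(-1, -1) = 0
  height(35) = 1 + max(3, 0) = 4
  height(1) = 1 + max(-1, 4) = 5
Height = 5


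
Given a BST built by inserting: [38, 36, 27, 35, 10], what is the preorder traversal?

Tree insertion order: [38, 36, 27, 35, 10]
Tree (level-order array): [38, 36, None, 27, None, 10, 35]
Preorder traversal: [38, 36, 27, 10, 35]


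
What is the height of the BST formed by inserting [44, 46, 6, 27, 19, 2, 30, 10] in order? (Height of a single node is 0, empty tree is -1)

Insertion order: [44, 46, 6, 27, 19, 2, 30, 10]
Tree (level-order array): [44, 6, 46, 2, 27, None, None, None, None, 19, 30, 10]
Compute height bottom-up (empty subtree = -1):
  height(2) = 1 + max(-1, -1) = 0
  height(10) = 1 + max(-1, -1) = 0
  height(19) = 1 + max(0, -1) = 1
  height(30) = 1 + max(-1, -1) = 0
  height(27) = 1 + max(1, 0) = 2
  height(6) = 1 + max(0, 2) = 3
  height(46) = 1 + max(-1, -1) = 0
  height(44) = 1 + max(3, 0) = 4
Height = 4


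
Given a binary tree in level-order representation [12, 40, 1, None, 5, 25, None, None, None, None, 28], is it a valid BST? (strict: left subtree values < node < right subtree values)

Level-order array: [12, 40, 1, None, 5, 25, None, None, None, None, 28]
Validate using subtree bounds (lo, hi): at each node, require lo < value < hi,
then recurse left with hi=value and right with lo=value.
Preorder trace (stopping at first violation):
  at node 12 with bounds (-inf, +inf): OK
  at node 40 with bounds (-inf, 12): VIOLATION
Node 40 violates its bound: not (-inf < 40 < 12).
Result: Not a valid BST


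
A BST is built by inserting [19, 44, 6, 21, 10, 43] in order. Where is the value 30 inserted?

Starting tree (level order): [19, 6, 44, None, 10, 21, None, None, None, None, 43]
Insertion path: 19 -> 44 -> 21 -> 43
Result: insert 30 as left child of 43
Final tree (level order): [19, 6, 44, None, 10, 21, None, None, None, None, 43, 30]


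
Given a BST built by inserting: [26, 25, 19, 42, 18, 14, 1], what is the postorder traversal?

Tree insertion order: [26, 25, 19, 42, 18, 14, 1]
Tree (level-order array): [26, 25, 42, 19, None, None, None, 18, None, 14, None, 1]
Postorder traversal: [1, 14, 18, 19, 25, 42, 26]


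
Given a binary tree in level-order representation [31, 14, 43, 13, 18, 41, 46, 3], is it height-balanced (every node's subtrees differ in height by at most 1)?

Tree (level-order array): [31, 14, 43, 13, 18, 41, 46, 3]
Definition: a tree is height-balanced if, at every node, |h(left) - h(right)| <= 1 (empty subtree has height -1).
Bottom-up per-node check:
  node 3: h_left=-1, h_right=-1, diff=0 [OK], height=0
  node 13: h_left=0, h_right=-1, diff=1 [OK], height=1
  node 18: h_left=-1, h_right=-1, diff=0 [OK], height=0
  node 14: h_left=1, h_right=0, diff=1 [OK], height=2
  node 41: h_left=-1, h_right=-1, diff=0 [OK], height=0
  node 46: h_left=-1, h_right=-1, diff=0 [OK], height=0
  node 43: h_left=0, h_right=0, diff=0 [OK], height=1
  node 31: h_left=2, h_right=1, diff=1 [OK], height=3
All nodes satisfy the balance condition.
Result: Balanced


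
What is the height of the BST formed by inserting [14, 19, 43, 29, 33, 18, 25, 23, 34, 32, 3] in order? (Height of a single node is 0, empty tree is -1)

Insertion order: [14, 19, 43, 29, 33, 18, 25, 23, 34, 32, 3]
Tree (level-order array): [14, 3, 19, None, None, 18, 43, None, None, 29, None, 25, 33, 23, None, 32, 34]
Compute height bottom-up (empty subtree = -1):
  height(3) = 1 + max(-1, -1) = 0
  height(18) = 1 + max(-1, -1) = 0
  height(23) = 1 + max(-1, -1) = 0
  height(25) = 1 + max(0, -1) = 1
  height(32) = 1 + max(-1, -1) = 0
  height(34) = 1 + max(-1, -1) = 0
  height(33) = 1 + max(0, 0) = 1
  height(29) = 1 + max(1, 1) = 2
  height(43) = 1 + max(2, -1) = 3
  height(19) = 1 + max(0, 3) = 4
  height(14) = 1 + max(0, 4) = 5
Height = 5


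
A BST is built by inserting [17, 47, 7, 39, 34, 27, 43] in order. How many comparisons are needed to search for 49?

Search path for 49: 17 -> 47
Found: False
Comparisons: 2


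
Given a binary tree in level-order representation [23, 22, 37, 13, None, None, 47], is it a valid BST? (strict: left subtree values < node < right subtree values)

Level-order array: [23, 22, 37, 13, None, None, 47]
Validate using subtree bounds (lo, hi): at each node, require lo < value < hi,
then recurse left with hi=value and right with lo=value.
Preorder trace (stopping at first violation):
  at node 23 with bounds (-inf, +inf): OK
  at node 22 with bounds (-inf, 23): OK
  at node 13 with bounds (-inf, 22): OK
  at node 37 with bounds (23, +inf): OK
  at node 47 with bounds (37, +inf): OK
No violation found at any node.
Result: Valid BST


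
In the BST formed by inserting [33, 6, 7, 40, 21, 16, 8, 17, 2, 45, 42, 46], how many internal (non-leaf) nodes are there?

Tree built from: [33, 6, 7, 40, 21, 16, 8, 17, 2, 45, 42, 46]
Tree (level-order array): [33, 6, 40, 2, 7, None, 45, None, None, None, 21, 42, 46, 16, None, None, None, None, None, 8, 17]
Rule: An internal node has at least one child.
Per-node child counts:
  node 33: 2 child(ren)
  node 6: 2 child(ren)
  node 2: 0 child(ren)
  node 7: 1 child(ren)
  node 21: 1 child(ren)
  node 16: 2 child(ren)
  node 8: 0 child(ren)
  node 17: 0 child(ren)
  node 40: 1 child(ren)
  node 45: 2 child(ren)
  node 42: 0 child(ren)
  node 46: 0 child(ren)
Matching nodes: [33, 6, 7, 21, 16, 40, 45]
Count of internal (non-leaf) nodes: 7


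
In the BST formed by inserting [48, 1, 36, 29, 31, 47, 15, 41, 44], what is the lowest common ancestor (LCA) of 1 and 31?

Tree insertion order: [48, 1, 36, 29, 31, 47, 15, 41, 44]
Tree (level-order array): [48, 1, None, None, 36, 29, 47, 15, 31, 41, None, None, None, None, None, None, 44]
In a BST, the LCA of p=1, q=31 is the first node v on the
root-to-leaf path with p <= v <= q (go left if both < v, right if both > v).
Walk from root:
  at 48: both 1 and 31 < 48, go left
  at 1: 1 <= 1 <= 31, this is the LCA
LCA = 1


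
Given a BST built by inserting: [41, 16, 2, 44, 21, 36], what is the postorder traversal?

Tree insertion order: [41, 16, 2, 44, 21, 36]
Tree (level-order array): [41, 16, 44, 2, 21, None, None, None, None, None, 36]
Postorder traversal: [2, 36, 21, 16, 44, 41]


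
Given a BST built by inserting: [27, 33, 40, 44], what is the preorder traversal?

Tree insertion order: [27, 33, 40, 44]
Tree (level-order array): [27, None, 33, None, 40, None, 44]
Preorder traversal: [27, 33, 40, 44]


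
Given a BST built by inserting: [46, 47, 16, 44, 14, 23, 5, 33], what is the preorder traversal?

Tree insertion order: [46, 47, 16, 44, 14, 23, 5, 33]
Tree (level-order array): [46, 16, 47, 14, 44, None, None, 5, None, 23, None, None, None, None, 33]
Preorder traversal: [46, 16, 14, 5, 44, 23, 33, 47]


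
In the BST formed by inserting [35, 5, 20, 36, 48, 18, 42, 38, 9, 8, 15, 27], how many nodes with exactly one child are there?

Tree built from: [35, 5, 20, 36, 48, 18, 42, 38, 9, 8, 15, 27]
Tree (level-order array): [35, 5, 36, None, 20, None, 48, 18, 27, 42, None, 9, None, None, None, 38, None, 8, 15]
Rule: These are nodes with exactly 1 non-null child.
Per-node child counts:
  node 35: 2 child(ren)
  node 5: 1 child(ren)
  node 20: 2 child(ren)
  node 18: 1 child(ren)
  node 9: 2 child(ren)
  node 8: 0 child(ren)
  node 15: 0 child(ren)
  node 27: 0 child(ren)
  node 36: 1 child(ren)
  node 48: 1 child(ren)
  node 42: 1 child(ren)
  node 38: 0 child(ren)
Matching nodes: [5, 18, 36, 48, 42]
Count of nodes with exactly one child: 5


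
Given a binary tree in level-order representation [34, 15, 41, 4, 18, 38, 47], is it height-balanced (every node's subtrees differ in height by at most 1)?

Tree (level-order array): [34, 15, 41, 4, 18, 38, 47]
Definition: a tree is height-balanced if, at every node, |h(left) - h(right)| <= 1 (empty subtree has height -1).
Bottom-up per-node check:
  node 4: h_left=-1, h_right=-1, diff=0 [OK], height=0
  node 18: h_left=-1, h_right=-1, diff=0 [OK], height=0
  node 15: h_left=0, h_right=0, diff=0 [OK], height=1
  node 38: h_left=-1, h_right=-1, diff=0 [OK], height=0
  node 47: h_left=-1, h_right=-1, diff=0 [OK], height=0
  node 41: h_left=0, h_right=0, diff=0 [OK], height=1
  node 34: h_left=1, h_right=1, diff=0 [OK], height=2
All nodes satisfy the balance condition.
Result: Balanced


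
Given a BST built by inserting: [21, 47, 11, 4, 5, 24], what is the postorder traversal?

Tree insertion order: [21, 47, 11, 4, 5, 24]
Tree (level-order array): [21, 11, 47, 4, None, 24, None, None, 5]
Postorder traversal: [5, 4, 11, 24, 47, 21]


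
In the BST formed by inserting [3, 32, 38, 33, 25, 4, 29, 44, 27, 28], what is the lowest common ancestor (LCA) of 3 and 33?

Tree insertion order: [3, 32, 38, 33, 25, 4, 29, 44, 27, 28]
Tree (level-order array): [3, None, 32, 25, 38, 4, 29, 33, 44, None, None, 27, None, None, None, None, None, None, 28]
In a BST, the LCA of p=3, q=33 is the first node v on the
root-to-leaf path with p <= v <= q (go left if both < v, right if both > v).
Walk from root:
  at 3: 3 <= 3 <= 33, this is the LCA
LCA = 3


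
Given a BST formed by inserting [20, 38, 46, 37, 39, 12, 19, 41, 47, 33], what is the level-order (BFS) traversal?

Tree insertion order: [20, 38, 46, 37, 39, 12, 19, 41, 47, 33]
Tree (level-order array): [20, 12, 38, None, 19, 37, 46, None, None, 33, None, 39, 47, None, None, None, 41]
BFS from the root, enqueuing left then right child of each popped node:
  queue [20] -> pop 20, enqueue [12, 38], visited so far: [20]
  queue [12, 38] -> pop 12, enqueue [19], visited so far: [20, 12]
  queue [38, 19] -> pop 38, enqueue [37, 46], visited so far: [20, 12, 38]
  queue [19, 37, 46] -> pop 19, enqueue [none], visited so far: [20, 12, 38, 19]
  queue [37, 46] -> pop 37, enqueue [33], visited so far: [20, 12, 38, 19, 37]
  queue [46, 33] -> pop 46, enqueue [39, 47], visited so far: [20, 12, 38, 19, 37, 46]
  queue [33, 39, 47] -> pop 33, enqueue [none], visited so far: [20, 12, 38, 19, 37, 46, 33]
  queue [39, 47] -> pop 39, enqueue [41], visited so far: [20, 12, 38, 19, 37, 46, 33, 39]
  queue [47, 41] -> pop 47, enqueue [none], visited so far: [20, 12, 38, 19, 37, 46, 33, 39, 47]
  queue [41] -> pop 41, enqueue [none], visited so far: [20, 12, 38, 19, 37, 46, 33, 39, 47, 41]
Result: [20, 12, 38, 19, 37, 46, 33, 39, 47, 41]


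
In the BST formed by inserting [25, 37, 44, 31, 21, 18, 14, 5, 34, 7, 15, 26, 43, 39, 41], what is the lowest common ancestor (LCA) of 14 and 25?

Tree insertion order: [25, 37, 44, 31, 21, 18, 14, 5, 34, 7, 15, 26, 43, 39, 41]
Tree (level-order array): [25, 21, 37, 18, None, 31, 44, 14, None, 26, 34, 43, None, 5, 15, None, None, None, None, 39, None, None, 7, None, None, None, 41]
In a BST, the LCA of p=14, q=25 is the first node v on the
root-to-leaf path with p <= v <= q (go left if both < v, right if both > v).
Walk from root:
  at 25: 14 <= 25 <= 25, this is the LCA
LCA = 25


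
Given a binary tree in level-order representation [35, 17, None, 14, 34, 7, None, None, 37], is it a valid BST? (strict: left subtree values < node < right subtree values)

Level-order array: [35, 17, None, 14, 34, 7, None, None, 37]
Validate using subtree bounds (lo, hi): at each node, require lo < value < hi,
then recurse left with hi=value and right with lo=value.
Preorder trace (stopping at first violation):
  at node 35 with bounds (-inf, +inf): OK
  at node 17 with bounds (-inf, 35): OK
  at node 14 with bounds (-inf, 17): OK
  at node 7 with bounds (-inf, 14): OK
  at node 34 with bounds (17, 35): OK
  at node 37 with bounds (34, 35): VIOLATION
Node 37 violates its bound: not (34 < 37 < 35).
Result: Not a valid BST


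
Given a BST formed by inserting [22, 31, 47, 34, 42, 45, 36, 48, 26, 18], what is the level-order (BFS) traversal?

Tree insertion order: [22, 31, 47, 34, 42, 45, 36, 48, 26, 18]
Tree (level-order array): [22, 18, 31, None, None, 26, 47, None, None, 34, 48, None, 42, None, None, 36, 45]
BFS from the root, enqueuing left then right child of each popped node:
  queue [22] -> pop 22, enqueue [18, 31], visited so far: [22]
  queue [18, 31] -> pop 18, enqueue [none], visited so far: [22, 18]
  queue [31] -> pop 31, enqueue [26, 47], visited so far: [22, 18, 31]
  queue [26, 47] -> pop 26, enqueue [none], visited so far: [22, 18, 31, 26]
  queue [47] -> pop 47, enqueue [34, 48], visited so far: [22, 18, 31, 26, 47]
  queue [34, 48] -> pop 34, enqueue [42], visited so far: [22, 18, 31, 26, 47, 34]
  queue [48, 42] -> pop 48, enqueue [none], visited so far: [22, 18, 31, 26, 47, 34, 48]
  queue [42] -> pop 42, enqueue [36, 45], visited so far: [22, 18, 31, 26, 47, 34, 48, 42]
  queue [36, 45] -> pop 36, enqueue [none], visited so far: [22, 18, 31, 26, 47, 34, 48, 42, 36]
  queue [45] -> pop 45, enqueue [none], visited so far: [22, 18, 31, 26, 47, 34, 48, 42, 36, 45]
Result: [22, 18, 31, 26, 47, 34, 48, 42, 36, 45]


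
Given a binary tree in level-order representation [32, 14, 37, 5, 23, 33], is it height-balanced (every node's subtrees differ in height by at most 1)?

Tree (level-order array): [32, 14, 37, 5, 23, 33]
Definition: a tree is height-balanced if, at every node, |h(left) - h(right)| <= 1 (empty subtree has height -1).
Bottom-up per-node check:
  node 5: h_left=-1, h_right=-1, diff=0 [OK], height=0
  node 23: h_left=-1, h_right=-1, diff=0 [OK], height=0
  node 14: h_left=0, h_right=0, diff=0 [OK], height=1
  node 33: h_left=-1, h_right=-1, diff=0 [OK], height=0
  node 37: h_left=0, h_right=-1, diff=1 [OK], height=1
  node 32: h_left=1, h_right=1, diff=0 [OK], height=2
All nodes satisfy the balance condition.
Result: Balanced
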